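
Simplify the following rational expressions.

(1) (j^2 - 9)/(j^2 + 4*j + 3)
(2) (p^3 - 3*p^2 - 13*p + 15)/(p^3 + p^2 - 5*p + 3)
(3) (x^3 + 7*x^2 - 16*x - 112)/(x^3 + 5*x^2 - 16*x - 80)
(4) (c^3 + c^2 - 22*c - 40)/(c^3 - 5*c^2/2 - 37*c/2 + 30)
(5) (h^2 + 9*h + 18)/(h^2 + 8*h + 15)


(1) = (j - 3)/(j + 1)
(2) = (p - 5)/(p - 1)
(3) = (x + 7)/(x + 5)
(4) = (2*c + 4)/(2*c - 3)
(5) = (h + 6)/(h + 5)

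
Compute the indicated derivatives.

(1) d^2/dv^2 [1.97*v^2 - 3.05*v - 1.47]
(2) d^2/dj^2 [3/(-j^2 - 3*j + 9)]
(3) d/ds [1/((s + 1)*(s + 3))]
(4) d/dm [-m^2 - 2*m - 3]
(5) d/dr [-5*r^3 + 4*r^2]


(1) = 3.94000000000000
(2) = 6*(j^2 + 3*j - (2*j + 3)^2 - 9)/(j^2 + 3*j - 9)^3
(3) = 2*(-s - 2)/(s^4 + 8*s^3 + 22*s^2 + 24*s + 9)
(4) = -2*m - 2
(5) = r*(8 - 15*r)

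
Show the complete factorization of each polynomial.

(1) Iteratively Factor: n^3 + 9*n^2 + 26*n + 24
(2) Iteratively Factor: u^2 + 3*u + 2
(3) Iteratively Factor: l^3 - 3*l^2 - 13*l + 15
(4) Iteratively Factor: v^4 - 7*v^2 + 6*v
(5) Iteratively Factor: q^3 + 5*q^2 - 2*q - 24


(1) = (n + 4)*(n^2 + 5*n + 6) = (n + 2)*(n + 4)*(n + 3)
(2) = (u + 2)*(u + 1)
(3) = (l + 3)*(l^2 - 6*l + 5) = (l - 5)*(l + 3)*(l - 1)
(4) = (v - 2)*(v^3 + 2*v^2 - 3*v) = (v - 2)*(v + 3)*(v^2 - v) = (v - 2)*(v - 1)*(v + 3)*(v)
(5) = (q - 2)*(q^2 + 7*q + 12) = (q - 2)*(q + 4)*(q + 3)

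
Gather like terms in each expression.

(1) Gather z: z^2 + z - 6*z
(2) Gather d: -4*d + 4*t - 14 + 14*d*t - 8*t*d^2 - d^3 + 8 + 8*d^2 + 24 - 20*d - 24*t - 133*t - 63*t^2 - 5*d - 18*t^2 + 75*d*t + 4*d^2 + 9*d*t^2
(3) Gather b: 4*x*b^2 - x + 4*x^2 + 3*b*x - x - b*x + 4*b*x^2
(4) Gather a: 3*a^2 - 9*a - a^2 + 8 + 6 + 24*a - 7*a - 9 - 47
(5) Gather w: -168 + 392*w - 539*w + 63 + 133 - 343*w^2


(1) = z^2 - 5*z
(2) = -d^3 + d^2*(12 - 8*t) + d*(9*t^2 + 89*t - 29) - 81*t^2 - 153*t + 18
(3) = 4*b^2*x + b*(4*x^2 + 2*x) + 4*x^2 - 2*x
(4) = 2*a^2 + 8*a - 42
(5) = -343*w^2 - 147*w + 28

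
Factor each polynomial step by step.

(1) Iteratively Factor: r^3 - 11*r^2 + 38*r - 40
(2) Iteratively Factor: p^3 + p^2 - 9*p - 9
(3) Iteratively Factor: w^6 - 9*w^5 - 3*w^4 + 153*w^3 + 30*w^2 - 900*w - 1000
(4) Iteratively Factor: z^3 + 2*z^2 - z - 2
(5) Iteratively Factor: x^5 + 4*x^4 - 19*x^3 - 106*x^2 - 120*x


(1) = (r - 5)*(r^2 - 6*r + 8) = (r - 5)*(r - 4)*(r - 2)
(2) = (p + 3)*(p^2 - 2*p - 3) = (p + 1)*(p + 3)*(p - 3)
(3) = (w + 2)*(w^5 - 11*w^4 + 19*w^3 + 115*w^2 - 200*w - 500) = (w + 2)^2*(w^4 - 13*w^3 + 45*w^2 + 25*w - 250) = (w - 5)*(w + 2)^2*(w^3 - 8*w^2 + 5*w + 50) = (w - 5)^2*(w + 2)^2*(w^2 - 3*w - 10) = (w - 5)^2*(w + 2)^3*(w - 5)
(4) = (z + 1)*(z^2 + z - 2) = (z + 1)*(z + 2)*(z - 1)
(5) = (x - 5)*(x^4 + 9*x^3 + 26*x^2 + 24*x) = x*(x - 5)*(x^3 + 9*x^2 + 26*x + 24) = x*(x - 5)*(x + 3)*(x^2 + 6*x + 8) = x*(x - 5)*(x + 2)*(x + 3)*(x + 4)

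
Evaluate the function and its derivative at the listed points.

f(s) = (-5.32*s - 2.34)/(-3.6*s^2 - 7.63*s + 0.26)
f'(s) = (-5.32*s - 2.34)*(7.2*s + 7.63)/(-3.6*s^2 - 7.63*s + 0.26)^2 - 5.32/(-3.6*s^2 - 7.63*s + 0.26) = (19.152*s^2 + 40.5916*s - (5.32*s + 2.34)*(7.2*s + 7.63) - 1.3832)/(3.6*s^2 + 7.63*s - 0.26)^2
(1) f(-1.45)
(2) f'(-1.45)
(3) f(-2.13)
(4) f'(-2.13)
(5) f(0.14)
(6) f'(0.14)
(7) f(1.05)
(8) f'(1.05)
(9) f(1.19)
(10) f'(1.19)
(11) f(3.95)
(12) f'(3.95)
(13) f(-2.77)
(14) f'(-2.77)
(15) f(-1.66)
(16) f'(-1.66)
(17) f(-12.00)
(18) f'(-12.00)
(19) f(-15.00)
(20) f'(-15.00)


(1) = 1.43
(2) = -2.49
(3) = 50.22
(4) = -2190.78
(5) = 3.51
(6) = -28.45
(7) = 0.68
(8) = -0.42
(9) = 0.62
(10) = -0.34
(11) = 0.27
(12) = -0.05
(13) = -1.99
(14) = -3.08
(15) = 2.16
(16) = -4.88
(17) = -0.14
(18) = -0.01
(19) = -0.11
(20) = -0.01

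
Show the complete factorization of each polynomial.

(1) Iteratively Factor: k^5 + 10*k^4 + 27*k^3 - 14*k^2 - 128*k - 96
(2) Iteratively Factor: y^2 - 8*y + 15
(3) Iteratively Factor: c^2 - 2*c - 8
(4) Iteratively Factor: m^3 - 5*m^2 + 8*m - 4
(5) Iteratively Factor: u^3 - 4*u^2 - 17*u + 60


(1) = (k - 2)*(k^4 + 12*k^3 + 51*k^2 + 88*k + 48) = (k - 2)*(k + 1)*(k^3 + 11*k^2 + 40*k + 48) = (k - 2)*(k + 1)*(k + 4)*(k^2 + 7*k + 12) = (k - 2)*(k + 1)*(k + 4)^2*(k + 3)
(2) = (y - 5)*(y - 3)
(3) = (c + 2)*(c - 4)
(4) = (m - 1)*(m^2 - 4*m + 4) = (m - 2)*(m - 1)*(m - 2)
(5) = (u - 3)*(u^2 - u - 20) = (u - 3)*(u + 4)*(u - 5)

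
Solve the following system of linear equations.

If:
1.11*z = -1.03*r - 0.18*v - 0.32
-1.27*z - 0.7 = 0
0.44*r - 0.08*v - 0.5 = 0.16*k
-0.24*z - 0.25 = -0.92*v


Then:
k = -2.47
r = 0.26
v = 0.13
z = -0.55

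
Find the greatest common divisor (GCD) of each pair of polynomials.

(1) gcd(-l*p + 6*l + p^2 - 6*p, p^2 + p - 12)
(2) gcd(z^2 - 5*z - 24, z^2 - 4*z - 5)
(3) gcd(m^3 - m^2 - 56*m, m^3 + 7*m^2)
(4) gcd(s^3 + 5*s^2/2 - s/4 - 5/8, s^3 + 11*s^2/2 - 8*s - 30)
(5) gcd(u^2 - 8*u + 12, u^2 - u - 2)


(1) = gcd((-l + p)*(p - 6), (p - 3)*(p + 4)) = 1
(2) = 1
(3) = gcd(m*(m - 8)*(m + 7), m^2*(m + 7)) = m^2 + 7*m
(4) = 1
(5) = gcd((u - 6)*(u - 2), (u - 2)*(u + 1)) = u - 2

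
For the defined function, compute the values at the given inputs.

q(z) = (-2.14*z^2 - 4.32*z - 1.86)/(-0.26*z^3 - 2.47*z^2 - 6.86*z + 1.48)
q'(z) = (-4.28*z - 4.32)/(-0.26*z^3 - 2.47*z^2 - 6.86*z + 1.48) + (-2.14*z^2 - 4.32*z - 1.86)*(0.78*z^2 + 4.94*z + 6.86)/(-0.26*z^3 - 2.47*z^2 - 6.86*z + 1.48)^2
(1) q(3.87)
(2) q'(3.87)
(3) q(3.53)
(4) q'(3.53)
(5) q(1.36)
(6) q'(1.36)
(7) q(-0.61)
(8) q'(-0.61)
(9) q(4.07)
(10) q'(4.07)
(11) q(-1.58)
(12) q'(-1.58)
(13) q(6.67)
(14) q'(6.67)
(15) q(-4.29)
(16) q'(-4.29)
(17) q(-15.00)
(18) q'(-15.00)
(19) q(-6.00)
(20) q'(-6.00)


(1) = 0.66
(2) = -0.05
(3) = 0.67
(4) = -0.05
(5) = 0.89
(6) = -0.25
(7) = -0.00
(8) = -0.36
(9) = 0.65
(10) = -0.05
(11) = -0.05
(12) = 0.33
(13) = 0.54
(14) = -0.03
(15) = -3.80
(16) = 2.33
(17) = -0.98
(18) = -0.11
(19) = -5.36
(20) = -0.71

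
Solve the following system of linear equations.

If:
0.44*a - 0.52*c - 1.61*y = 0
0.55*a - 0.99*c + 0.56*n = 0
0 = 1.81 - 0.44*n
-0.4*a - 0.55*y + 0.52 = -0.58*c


Then:
a = 17.64
c = 12.13
n = 4.11
y = 0.90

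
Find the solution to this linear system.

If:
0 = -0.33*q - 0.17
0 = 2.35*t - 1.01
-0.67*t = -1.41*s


Then:
q = -0.52
s = 0.20
t = 0.43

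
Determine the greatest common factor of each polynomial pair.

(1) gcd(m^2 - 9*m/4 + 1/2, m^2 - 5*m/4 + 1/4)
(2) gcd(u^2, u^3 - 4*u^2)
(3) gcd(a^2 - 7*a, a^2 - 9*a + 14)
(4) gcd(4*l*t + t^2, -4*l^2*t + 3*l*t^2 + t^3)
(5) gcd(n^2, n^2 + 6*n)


(1) = m - 1/4
(2) = gcd(u^2, u^2*(u - 4)) = u^2
(3) = gcd(a*(a - 7), (a - 7)*(a - 2)) = a - 7
(4) = 4*l*t + t^2
(5) = gcd(n^2, n*(n + 6)) = n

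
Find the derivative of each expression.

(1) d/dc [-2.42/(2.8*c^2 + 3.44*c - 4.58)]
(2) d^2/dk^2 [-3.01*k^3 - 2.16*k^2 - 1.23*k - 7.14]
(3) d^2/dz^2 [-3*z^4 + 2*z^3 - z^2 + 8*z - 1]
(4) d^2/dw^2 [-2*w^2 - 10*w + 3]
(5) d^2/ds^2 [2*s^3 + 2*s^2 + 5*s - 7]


(1) = (13.552*c + 8.3248)/(2.8*c^2 + 3.44*c - 4.58)^2
(2) = -18.06*k - 4.32
(3) = -36*z^2 + 12*z - 2
(4) = -4
(5) = 12*s + 4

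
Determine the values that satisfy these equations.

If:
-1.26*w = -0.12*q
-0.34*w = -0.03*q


Then:
q = 0.00
w = 0.00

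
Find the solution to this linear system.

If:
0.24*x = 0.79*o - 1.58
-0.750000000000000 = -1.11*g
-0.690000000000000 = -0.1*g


Then:
No Solution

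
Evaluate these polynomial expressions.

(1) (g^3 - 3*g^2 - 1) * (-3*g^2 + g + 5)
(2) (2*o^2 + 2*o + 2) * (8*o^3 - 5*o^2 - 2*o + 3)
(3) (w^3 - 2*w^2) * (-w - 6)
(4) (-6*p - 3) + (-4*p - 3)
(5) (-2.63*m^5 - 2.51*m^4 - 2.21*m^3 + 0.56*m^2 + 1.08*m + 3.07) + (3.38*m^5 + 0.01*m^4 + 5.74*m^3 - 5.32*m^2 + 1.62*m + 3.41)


(1) = -3*g^5 + 10*g^4 + 2*g^3 - 12*g^2 - g - 5
(2) = 16*o^5 + 6*o^4 + 2*o^3 - 8*o^2 + 2*o + 6
(3) = -w^4 - 4*w^3 + 12*w^2
(4) = -10*p - 6
(5) = 0.75*m^5 - 2.5*m^4 + 3.53*m^3 - 4.76*m^2 + 2.7*m + 6.48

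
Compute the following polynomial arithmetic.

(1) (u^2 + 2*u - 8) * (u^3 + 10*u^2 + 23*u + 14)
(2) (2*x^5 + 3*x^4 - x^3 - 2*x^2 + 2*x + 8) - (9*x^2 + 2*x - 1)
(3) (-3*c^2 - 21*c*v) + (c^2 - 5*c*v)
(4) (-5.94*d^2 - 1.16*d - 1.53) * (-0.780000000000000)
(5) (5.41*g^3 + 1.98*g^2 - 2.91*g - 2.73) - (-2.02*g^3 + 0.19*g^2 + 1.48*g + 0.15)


(1) = u^5 + 12*u^4 + 35*u^3 - 20*u^2 - 156*u - 112
(2) = 2*x^5 + 3*x^4 - x^3 - 11*x^2 + 9
(3) = -2*c^2 - 26*c*v
(4) = 4.6332*d^2 + 0.9048*d + 1.1934
(5) = 7.43*g^3 + 1.79*g^2 - 4.39*g - 2.88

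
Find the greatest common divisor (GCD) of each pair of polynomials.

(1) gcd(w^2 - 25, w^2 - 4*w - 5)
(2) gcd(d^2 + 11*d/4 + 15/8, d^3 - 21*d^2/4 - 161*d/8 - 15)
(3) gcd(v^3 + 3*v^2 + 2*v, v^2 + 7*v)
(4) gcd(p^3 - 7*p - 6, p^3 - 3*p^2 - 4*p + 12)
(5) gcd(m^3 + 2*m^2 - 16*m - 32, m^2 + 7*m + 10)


(1) = w - 5
(2) = gcd((d + 5/4)*(d + 3/2), (d - 8)*(d + 5/4)*(d + 3/2)) = d^2 + 11*d/4 + 15/8
(3) = v
(4) = gcd((p - 3)*(p + 1)*(p + 2), (p - 3)*(p - 2)*(p + 2)) = p^2 - p - 6
(5) = m + 2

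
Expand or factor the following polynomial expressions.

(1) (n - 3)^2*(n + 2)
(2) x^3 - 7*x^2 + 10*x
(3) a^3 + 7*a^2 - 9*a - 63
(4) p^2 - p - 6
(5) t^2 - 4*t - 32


(1) = n^3 - 4*n^2 - 3*n + 18
(2) = x*(x - 5)*(x - 2)
(3) = (a - 3)*(a + 3)*(a + 7)
(4) = (p - 3)*(p + 2)
(5) = (t - 8)*(t + 4)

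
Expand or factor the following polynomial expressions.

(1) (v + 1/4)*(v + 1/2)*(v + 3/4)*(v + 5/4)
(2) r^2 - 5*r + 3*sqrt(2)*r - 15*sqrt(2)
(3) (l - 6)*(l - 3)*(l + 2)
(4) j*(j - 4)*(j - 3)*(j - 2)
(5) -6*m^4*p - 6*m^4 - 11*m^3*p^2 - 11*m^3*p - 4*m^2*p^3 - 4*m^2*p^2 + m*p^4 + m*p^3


(1) = v^4 + 11*v^3/4 + 41*v^2/16 + 61*v/64 + 15/128
(2) = (r - 5)*(r + 3*sqrt(2))
(3) = l^3 - 7*l^2 + 36
(4) = j^4 - 9*j^3 + 26*j^2 - 24*j
(5) = (-6*m + p)*(m + p)^2*(m*p + m)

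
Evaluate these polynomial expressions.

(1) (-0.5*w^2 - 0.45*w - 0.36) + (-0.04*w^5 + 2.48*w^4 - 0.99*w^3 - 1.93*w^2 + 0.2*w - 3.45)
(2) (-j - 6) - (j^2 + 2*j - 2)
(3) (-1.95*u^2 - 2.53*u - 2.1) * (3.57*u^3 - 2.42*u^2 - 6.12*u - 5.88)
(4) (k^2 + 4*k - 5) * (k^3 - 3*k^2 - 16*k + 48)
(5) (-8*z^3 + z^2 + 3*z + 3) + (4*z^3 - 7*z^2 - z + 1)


(1) = -0.04*w^5 + 2.48*w^4 - 0.99*w^3 - 2.43*w^2 - 0.25*w - 3.81
(2) = -j^2 - 3*j - 4
(3) = -6.9615*u^5 - 4.3131*u^4 + 10.5596*u^3 + 32.0316*u^2 + 27.7284*u + 12.348
(4) = k^5 + k^4 - 33*k^3 - k^2 + 272*k - 240
(5) = -4*z^3 - 6*z^2 + 2*z + 4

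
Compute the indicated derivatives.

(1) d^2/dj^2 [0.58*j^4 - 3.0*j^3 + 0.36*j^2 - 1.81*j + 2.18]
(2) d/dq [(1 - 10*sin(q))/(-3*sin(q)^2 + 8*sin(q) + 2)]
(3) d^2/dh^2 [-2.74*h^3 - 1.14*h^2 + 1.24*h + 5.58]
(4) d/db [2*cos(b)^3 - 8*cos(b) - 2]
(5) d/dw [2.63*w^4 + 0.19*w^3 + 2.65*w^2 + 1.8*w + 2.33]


(1) = 6.96*j^2 - 18.0*j + 0.72
(2) = 2*(-15*sin(q)^2 + 3*sin(q) - 14)*cos(q)/(3*sin(q)^2 - 8*sin(q) - 2)^2
(3) = -16.44*h - 2.28
(4) = 6*sin(b)^3 + 2*sin(b)
(5) = 10.52*w^3 + 0.57*w^2 + 5.3*w + 1.8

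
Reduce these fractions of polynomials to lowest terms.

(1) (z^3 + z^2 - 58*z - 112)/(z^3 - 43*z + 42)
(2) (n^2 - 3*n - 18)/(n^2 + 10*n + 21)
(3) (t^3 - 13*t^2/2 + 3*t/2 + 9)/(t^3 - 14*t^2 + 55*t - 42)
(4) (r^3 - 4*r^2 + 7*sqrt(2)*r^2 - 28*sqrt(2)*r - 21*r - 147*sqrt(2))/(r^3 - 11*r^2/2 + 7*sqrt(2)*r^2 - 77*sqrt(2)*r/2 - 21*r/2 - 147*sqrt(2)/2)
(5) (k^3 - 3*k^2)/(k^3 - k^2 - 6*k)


(1) = (z^2 - 6*z - 16)/(z^2 - 7*z + 6)
(2) = (n - 6)/(n + 7)
(3) = (2*t^2 - t - 3)/(2*t^2 - 16*t + 14)
(4) = (2*r + 6)/(2*r + 3)
(5) = k/(k + 2)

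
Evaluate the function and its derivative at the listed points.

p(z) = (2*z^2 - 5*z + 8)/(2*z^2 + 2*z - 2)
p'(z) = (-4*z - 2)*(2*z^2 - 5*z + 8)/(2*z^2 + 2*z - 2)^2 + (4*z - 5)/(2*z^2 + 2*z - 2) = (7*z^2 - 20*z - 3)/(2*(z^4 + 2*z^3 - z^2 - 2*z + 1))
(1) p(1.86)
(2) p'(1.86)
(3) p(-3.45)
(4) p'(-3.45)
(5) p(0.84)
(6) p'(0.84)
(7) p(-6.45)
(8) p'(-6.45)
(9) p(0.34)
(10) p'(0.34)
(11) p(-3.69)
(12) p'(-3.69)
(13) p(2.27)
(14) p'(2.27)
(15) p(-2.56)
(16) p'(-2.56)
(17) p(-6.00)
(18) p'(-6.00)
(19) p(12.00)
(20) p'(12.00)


(1) = 0.65
(2) = -0.43
(3) = 3.29
(4) = 1.34
(5) = 4.78
(6) = -24.96
(7) = 1.81
(8) = 0.18
(9) = -6.00
(10) = -15.17
(11) = 3.01
(12) = 1.04
(13) = 0.54
(14) = -0.15
(15) = 5.66
(16) = 5.25
(17) = 1.90
(18) = 0.22
(19) = 0.76
(20) = 0.02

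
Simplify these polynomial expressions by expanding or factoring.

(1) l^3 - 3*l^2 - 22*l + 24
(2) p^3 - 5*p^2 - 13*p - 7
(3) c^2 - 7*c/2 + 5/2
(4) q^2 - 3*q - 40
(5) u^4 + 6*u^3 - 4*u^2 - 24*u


(1) = (l - 6)*(l - 1)*(l + 4)
(2) = (p - 7)*(p + 1)^2
(3) = (c - 5/2)*(c - 1)
(4) = (q - 8)*(q + 5)
(5) = u*(u - 2)*(u + 2)*(u + 6)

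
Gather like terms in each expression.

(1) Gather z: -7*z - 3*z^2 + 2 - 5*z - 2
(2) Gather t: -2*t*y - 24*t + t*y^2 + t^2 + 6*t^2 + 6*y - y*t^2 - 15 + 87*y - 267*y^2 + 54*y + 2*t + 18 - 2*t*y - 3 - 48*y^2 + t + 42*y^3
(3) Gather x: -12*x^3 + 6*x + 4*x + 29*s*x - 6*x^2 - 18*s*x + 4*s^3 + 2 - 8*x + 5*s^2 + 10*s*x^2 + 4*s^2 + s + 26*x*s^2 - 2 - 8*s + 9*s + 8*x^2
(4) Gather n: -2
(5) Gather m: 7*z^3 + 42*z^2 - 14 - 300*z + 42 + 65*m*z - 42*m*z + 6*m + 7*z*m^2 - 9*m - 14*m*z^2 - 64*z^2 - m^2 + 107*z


(1) = -3*z^2 - 12*z
(2) = t^2*(7 - y) + t*(y^2 - 4*y - 21) + 42*y^3 - 315*y^2 + 147*y
(3) = 4*s^3 + 9*s^2 + 2*s - 12*x^3 + x^2*(10*s + 2) + x*(26*s^2 + 11*s + 2)
(4) = -2
(5) = m^2*(7*z - 1) + m*(-14*z^2 + 23*z - 3) + 7*z^3 - 22*z^2 - 193*z + 28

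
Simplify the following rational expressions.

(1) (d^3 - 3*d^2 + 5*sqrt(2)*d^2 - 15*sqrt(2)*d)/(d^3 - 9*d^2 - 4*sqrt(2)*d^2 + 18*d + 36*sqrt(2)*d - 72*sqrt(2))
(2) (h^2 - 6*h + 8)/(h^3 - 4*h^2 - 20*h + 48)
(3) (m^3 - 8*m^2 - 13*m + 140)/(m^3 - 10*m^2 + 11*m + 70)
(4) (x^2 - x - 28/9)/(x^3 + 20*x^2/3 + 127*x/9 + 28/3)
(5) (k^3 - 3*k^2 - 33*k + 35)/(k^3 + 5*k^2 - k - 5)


(1) = (d^2 + 5*sqrt(2)*d)/(d^2 + d*(-6 - 4*sqrt(2)) + 24*sqrt(2))
(2) = (h - 4)/(h^2 - 2*h - 24)
(3) = (m + 4)/(m + 2)
(4) = (3*x - 7)/(3*x^2 + 16*x + 21)
(5) = (k - 7)/(k + 1)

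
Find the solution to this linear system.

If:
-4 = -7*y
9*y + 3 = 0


Then:
No Solution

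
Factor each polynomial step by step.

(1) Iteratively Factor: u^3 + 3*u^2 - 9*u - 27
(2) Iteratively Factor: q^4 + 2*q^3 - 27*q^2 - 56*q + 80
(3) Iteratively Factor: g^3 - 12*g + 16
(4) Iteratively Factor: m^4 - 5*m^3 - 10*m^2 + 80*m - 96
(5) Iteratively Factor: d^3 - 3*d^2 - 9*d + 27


(1) = (u + 3)*(u^2 - 9) = (u + 3)^2*(u - 3)
(2) = (q - 5)*(q^3 + 7*q^2 + 8*q - 16) = (q - 5)*(q - 1)*(q^2 + 8*q + 16) = (q - 5)*(q - 1)*(q + 4)*(q + 4)
(3) = (g + 4)*(g^2 - 4*g + 4) = (g - 2)*(g + 4)*(g - 2)
(4) = (m - 2)*(m^3 - 3*m^2 - 16*m + 48) = (m - 4)*(m - 2)*(m^2 + m - 12) = (m - 4)*(m - 2)*(m + 4)*(m - 3)
(5) = (d - 3)*(d^2 - 9) = (d - 3)*(d + 3)*(d - 3)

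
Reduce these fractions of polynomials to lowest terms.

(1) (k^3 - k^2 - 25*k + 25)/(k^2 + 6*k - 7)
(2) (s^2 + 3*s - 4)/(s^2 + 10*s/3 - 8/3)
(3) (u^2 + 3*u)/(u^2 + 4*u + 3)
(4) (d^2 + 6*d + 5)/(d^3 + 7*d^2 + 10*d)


(1) = (k^2 - 25)/(k + 7)
(2) = (3*s - 3)/(3*s - 2)
(3) = u/(u + 1)
(4) = (d + 1)/(d^2 + 2*d)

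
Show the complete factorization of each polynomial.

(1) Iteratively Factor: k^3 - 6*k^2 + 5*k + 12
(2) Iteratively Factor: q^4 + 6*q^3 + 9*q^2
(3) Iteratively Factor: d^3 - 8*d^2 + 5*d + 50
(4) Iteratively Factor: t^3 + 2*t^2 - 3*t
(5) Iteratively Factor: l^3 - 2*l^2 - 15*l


(1) = (k - 4)*(k^2 - 2*k - 3) = (k - 4)*(k - 3)*(k + 1)
(2) = (q)*(q^3 + 6*q^2 + 9*q) = q*(q + 3)*(q^2 + 3*q) = q*(q + 3)^2*(q)
(3) = (d - 5)*(d^2 - 3*d - 10) = (d - 5)*(d + 2)*(d - 5)
(4) = (t + 3)*(t^2 - t) = t*(t + 3)*(t - 1)
(5) = (l + 3)*(l^2 - 5*l) = (l - 5)*(l + 3)*(l)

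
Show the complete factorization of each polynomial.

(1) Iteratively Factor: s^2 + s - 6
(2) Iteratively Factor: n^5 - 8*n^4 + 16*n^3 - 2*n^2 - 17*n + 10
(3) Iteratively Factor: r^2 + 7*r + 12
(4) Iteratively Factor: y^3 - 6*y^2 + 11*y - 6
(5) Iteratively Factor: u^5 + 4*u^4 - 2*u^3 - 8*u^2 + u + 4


(1) = (s - 2)*(s + 3)
(2) = (n - 5)*(n^4 - 3*n^3 + n^2 + 3*n - 2) = (n - 5)*(n - 1)*(n^3 - 2*n^2 - n + 2) = (n - 5)*(n - 1)^2*(n^2 - n - 2) = (n - 5)*(n - 2)*(n - 1)^2*(n + 1)
(3) = (r + 4)*(r + 3)
(4) = (y - 1)*(y^2 - 5*y + 6) = (y - 2)*(y - 1)*(y - 3)
(5) = (u + 4)*(u^4 - 2*u^2 + 1) = (u + 1)*(u + 4)*(u^3 - u^2 - u + 1) = (u - 1)*(u + 1)*(u + 4)*(u^2 - 1) = (u - 1)^2*(u + 1)*(u + 4)*(u + 1)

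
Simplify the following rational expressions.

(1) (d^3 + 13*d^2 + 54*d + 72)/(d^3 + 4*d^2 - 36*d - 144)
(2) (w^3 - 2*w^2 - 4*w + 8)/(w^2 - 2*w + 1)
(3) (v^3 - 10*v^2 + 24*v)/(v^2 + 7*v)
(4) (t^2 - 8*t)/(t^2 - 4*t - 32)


(1) = (d + 3)/(d - 6)
(2) = (w^3 - 2*w^2 - 4*w + 8)/(w^2 - 2*w + 1)
(3) = (v^2 - 10*v + 24)/(v + 7)
(4) = t/(t + 4)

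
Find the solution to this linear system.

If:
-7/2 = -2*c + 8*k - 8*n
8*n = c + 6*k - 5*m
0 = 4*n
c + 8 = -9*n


Then:
c = -8
k = -39/16
m = -181/40
n = 0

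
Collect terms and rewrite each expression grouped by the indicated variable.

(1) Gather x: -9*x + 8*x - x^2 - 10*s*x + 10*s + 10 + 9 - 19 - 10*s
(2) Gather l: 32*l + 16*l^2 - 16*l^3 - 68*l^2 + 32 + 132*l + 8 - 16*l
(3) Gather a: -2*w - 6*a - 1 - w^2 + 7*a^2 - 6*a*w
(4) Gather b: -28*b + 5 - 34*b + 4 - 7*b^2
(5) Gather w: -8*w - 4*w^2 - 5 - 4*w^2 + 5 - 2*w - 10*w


(1) = -x^2 + x*(-10*s - 1)
(2) = -16*l^3 - 52*l^2 + 148*l + 40
(3) = 7*a^2 + a*(-6*w - 6) - w^2 - 2*w - 1
(4) = -7*b^2 - 62*b + 9
(5) = -8*w^2 - 20*w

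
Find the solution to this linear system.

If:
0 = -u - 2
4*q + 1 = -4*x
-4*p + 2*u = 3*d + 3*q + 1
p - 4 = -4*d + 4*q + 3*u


Then:
d = -19*x/13 - 31/52
p = 24*x/13 - 8/13
q = -x - 1/4
u = -2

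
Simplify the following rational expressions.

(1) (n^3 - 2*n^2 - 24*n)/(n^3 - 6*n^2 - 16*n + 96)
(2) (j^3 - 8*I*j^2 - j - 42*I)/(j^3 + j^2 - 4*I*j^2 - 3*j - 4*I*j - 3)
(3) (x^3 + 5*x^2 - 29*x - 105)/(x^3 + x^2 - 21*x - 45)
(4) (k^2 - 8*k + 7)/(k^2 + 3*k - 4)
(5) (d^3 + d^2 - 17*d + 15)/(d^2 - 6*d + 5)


(1) = n/(n - 4)
(2) = (j^2 - 5*I*j + 14)/(j^2 + j*(1 - I) - I)
(3) = (x + 7)/(x + 3)
(4) = (k - 7)/(k + 4)
(5) = (d^2 + 2*d - 15)/(d - 5)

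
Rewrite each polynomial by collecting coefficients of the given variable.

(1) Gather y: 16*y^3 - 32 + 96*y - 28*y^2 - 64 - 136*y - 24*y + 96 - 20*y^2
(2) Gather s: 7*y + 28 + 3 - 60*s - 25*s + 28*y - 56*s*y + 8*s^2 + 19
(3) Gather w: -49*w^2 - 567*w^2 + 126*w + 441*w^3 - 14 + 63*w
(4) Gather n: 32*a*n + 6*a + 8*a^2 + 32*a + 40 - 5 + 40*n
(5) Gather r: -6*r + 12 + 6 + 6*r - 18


(1) = 16*y^3 - 48*y^2 - 64*y
(2) = 8*s^2 + s*(-56*y - 85) + 35*y + 50
(3) = 441*w^3 - 616*w^2 + 189*w - 14
(4) = 8*a^2 + 38*a + n*(32*a + 40) + 35
(5) = 0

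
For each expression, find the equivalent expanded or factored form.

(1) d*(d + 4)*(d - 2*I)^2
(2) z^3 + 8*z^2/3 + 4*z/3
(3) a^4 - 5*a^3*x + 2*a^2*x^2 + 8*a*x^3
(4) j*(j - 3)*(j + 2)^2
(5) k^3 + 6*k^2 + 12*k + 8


(1) = d^4 + 4*d^3 - 4*I*d^3 - 4*d^2 - 16*I*d^2 - 16*d
(2) = z*(z + 2/3)*(z + 2)
(3) = a*(a - 4*x)*(a - 2*x)*(a + x)
(4) = j^4 + j^3 - 8*j^2 - 12*j
(5) = (k + 2)^3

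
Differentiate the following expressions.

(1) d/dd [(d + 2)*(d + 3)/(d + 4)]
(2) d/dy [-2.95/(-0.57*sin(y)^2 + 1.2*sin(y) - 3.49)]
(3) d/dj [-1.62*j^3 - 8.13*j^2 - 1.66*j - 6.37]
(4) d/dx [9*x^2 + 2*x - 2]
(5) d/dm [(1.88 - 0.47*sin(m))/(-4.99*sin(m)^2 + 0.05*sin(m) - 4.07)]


(1) = (d^2 + 8*d + 14)/(d^2 + 8*d + 16)
(2) = (3.54 - 3.363*sin(y))*cos(y)/(0.57*sin(y)^2 - 1.2*sin(y) + 3.49)^2
(3) = -4.86*j^2 - 16.26*j - 1.66
(4) = 18*x + 2
(5) = (-2.3453*sin(m)^2 + 18.7624*sin(m) + 1.8189)*cos(m)/(24.9001*sin(m)^4 - 0.499*sin(m)^3 + 40.6211*sin(m)^2 - 0.407*sin(m) + 16.5649)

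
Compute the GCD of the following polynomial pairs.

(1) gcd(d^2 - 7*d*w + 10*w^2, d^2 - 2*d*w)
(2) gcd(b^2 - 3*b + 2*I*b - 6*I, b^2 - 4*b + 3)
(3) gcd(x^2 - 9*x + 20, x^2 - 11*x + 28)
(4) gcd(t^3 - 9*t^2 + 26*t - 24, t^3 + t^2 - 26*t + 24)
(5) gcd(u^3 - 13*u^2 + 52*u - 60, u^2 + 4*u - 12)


(1) = gcd((d - 5*w)*(d - 2*w), d*(d - 2*w)) = -d + 2*w
(2) = gcd((b - 3)*(b + 2*I), (b - 3)*(b - 1)) = b - 3
(3) = gcd((x - 5)*(x - 4), (x - 7)*(x - 4)) = x - 4
(4) = t - 4
(5) = u - 2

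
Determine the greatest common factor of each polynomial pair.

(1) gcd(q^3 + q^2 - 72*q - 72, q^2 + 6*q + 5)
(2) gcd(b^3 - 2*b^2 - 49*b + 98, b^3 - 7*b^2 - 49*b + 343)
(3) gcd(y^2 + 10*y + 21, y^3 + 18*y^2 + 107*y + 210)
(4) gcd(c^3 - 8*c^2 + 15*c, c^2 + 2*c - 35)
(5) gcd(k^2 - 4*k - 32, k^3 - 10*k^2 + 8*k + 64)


(1) = q + 1
(2) = gcd((b - 7)*(b - 2)*(b + 7), (b - 7)^2*(b + 7)) = b^2 - 49
(3) = gcd((y + 3)*(y + 7), (y + 5)*(y + 6)*(y + 7)) = y + 7
(4) = c - 5
(5) = gcd((k - 8)*(k + 4), (k - 8)*(k - 4)*(k + 2)) = k - 8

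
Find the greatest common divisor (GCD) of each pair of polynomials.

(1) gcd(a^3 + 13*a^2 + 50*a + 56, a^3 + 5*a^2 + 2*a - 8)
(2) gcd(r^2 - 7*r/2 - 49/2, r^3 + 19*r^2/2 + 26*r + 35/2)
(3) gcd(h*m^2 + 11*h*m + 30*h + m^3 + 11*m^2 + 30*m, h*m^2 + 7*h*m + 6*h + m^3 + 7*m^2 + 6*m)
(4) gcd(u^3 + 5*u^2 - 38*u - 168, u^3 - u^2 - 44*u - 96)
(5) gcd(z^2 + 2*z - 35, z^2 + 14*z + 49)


(1) = gcd((a + 2)*(a + 4)*(a + 7), (a - 1)*(a + 2)*(a + 4)) = a^2 + 6*a + 8
(2) = gcd((r - 7)*(r + 7/2), (r + 1)*(r + 7/2)*(r + 5)) = r + 7/2
(3) = gcd((h + m)*(m + 5)*(m + 6), (h + m)*(m + 1)*(m + 6)) = h*m + 6*h + m^2 + 6*m
(4) = u + 4
(5) = z + 7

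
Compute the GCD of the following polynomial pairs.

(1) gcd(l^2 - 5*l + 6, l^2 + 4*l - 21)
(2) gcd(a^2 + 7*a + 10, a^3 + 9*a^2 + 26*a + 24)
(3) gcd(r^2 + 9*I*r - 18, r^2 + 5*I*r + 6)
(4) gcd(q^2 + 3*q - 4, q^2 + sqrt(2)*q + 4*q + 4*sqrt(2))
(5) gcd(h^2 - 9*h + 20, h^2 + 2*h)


(1) = gcd((l - 3)*(l - 2), (l - 3)*(l + 7)) = l - 3
(2) = gcd((a + 2)*(a + 5), (a + 2)*(a + 3)*(a + 4)) = a + 2
(3) = gcd((r + 3*I)*(r + 6*I), (r - I)*(r + 6*I)) = r + 6*I
(4) = q + 4
(5) = 1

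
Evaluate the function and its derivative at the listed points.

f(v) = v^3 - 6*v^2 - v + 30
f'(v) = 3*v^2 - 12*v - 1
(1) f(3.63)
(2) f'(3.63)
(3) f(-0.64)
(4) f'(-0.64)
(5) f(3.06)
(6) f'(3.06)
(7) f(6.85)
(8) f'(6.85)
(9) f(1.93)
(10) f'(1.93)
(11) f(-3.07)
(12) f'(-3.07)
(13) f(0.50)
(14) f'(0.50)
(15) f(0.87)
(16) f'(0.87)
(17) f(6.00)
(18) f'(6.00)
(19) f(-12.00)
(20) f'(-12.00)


(1) = -4.86
(2) = -5.03
(3) = 27.92
(4) = 7.91
(5) = -0.59
(6) = -9.63
(7) = 63.03
(8) = 57.57
(9) = 12.91
(10) = -12.99
(11) = -52.41
(12) = 64.11
(13) = 28.12
(14) = -6.25
(15) = 25.25
(16) = -9.17
(17) = 24.00
(18) = 35.00
(19) = -2550.00
(20) = 575.00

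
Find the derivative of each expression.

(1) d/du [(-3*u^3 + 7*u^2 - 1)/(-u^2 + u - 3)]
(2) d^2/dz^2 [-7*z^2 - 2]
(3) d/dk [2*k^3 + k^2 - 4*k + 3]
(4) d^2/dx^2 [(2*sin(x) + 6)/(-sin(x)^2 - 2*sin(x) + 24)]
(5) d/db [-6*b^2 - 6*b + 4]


(1) = (u*(9*u - 14)*(u^2 - u + 3) - (2*u - 1)*(3*u^3 - 7*u^2 + 1))/(u^2 - u + 3)^2
(2) = -14
(3) = 6*k^2 + 2*k - 4
(4) = 2*(sin(x)^5 + 10*sin(x)^4 + 160*sin(x)^3 + 330*sin(x)^2 + 540*sin(x) - 264)/(sin(x)^2 + 2*sin(x) - 24)^3
(5) = -12*b - 6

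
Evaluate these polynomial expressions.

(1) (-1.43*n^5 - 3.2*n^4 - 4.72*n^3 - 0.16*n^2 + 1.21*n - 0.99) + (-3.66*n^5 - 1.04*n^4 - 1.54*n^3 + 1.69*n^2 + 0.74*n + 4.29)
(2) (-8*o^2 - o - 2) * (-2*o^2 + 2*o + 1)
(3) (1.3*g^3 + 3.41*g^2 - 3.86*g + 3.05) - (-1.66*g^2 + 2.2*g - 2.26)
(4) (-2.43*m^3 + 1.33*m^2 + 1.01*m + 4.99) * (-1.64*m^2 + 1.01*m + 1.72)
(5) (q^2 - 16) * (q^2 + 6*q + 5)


(1) = -5.09*n^5 - 4.24*n^4 - 6.26*n^3 + 1.53*n^2 + 1.95*n + 3.3
(2) = 16*o^4 - 14*o^3 - 6*o^2 - 5*o - 2
(3) = 1.3*g^3 + 5.07*g^2 - 6.06*g + 5.31
(4) = 3.9852*m^5 - 4.6355*m^4 - 4.4927*m^3 - 4.8759*m^2 + 6.7771*m + 8.5828
(5) = q^4 + 6*q^3 - 11*q^2 - 96*q - 80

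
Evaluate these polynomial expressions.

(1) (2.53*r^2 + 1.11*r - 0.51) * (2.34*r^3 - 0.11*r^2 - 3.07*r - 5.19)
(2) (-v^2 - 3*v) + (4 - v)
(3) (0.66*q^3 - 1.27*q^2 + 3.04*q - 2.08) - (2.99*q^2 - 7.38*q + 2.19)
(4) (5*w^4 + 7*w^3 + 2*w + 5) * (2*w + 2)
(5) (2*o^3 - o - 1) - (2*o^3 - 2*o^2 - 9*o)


(1) = 5.9202*r^5 + 2.3191*r^4 - 9.0826*r^3 - 16.4823*r^2 - 4.1952*r + 2.6469
(2) = -v^2 - 4*v + 4
(3) = 0.66*q^3 - 4.26*q^2 + 10.42*q - 4.27
(4) = 10*w^5 + 24*w^4 + 14*w^3 + 4*w^2 + 14*w + 10
(5) = 2*o^2 + 8*o - 1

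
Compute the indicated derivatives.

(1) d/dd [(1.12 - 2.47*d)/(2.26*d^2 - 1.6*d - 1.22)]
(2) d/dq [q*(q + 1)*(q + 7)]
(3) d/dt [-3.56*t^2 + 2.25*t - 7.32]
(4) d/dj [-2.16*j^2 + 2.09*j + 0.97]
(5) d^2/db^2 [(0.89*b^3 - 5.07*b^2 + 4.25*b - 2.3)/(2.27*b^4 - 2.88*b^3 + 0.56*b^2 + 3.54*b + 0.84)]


(1) = (5.5822*d^2 - 5.0624*d + 4.8054)/(5.1076*d^4 - 7.232*d^3 - 2.9544*d^2 + 3.904*d + 1.4884)
(2) = 3*q^2 + 16*q + 7
(3) = 2.25 - 7.12*t
(4) = 2.09 - 4.32*j
(5) = (9.172162*b^9 - 156.751218*b^8 + 454.883484*b^7 - 850.060732*b^6 + 1197.628392*b^5 - 579.873924*b^4 - 217.475864*b^3 + 342.561552*b^2 - 68.969376*b - 87.911904)/(11.697083*b^12 - 44.521056*b^11 + 65.141736*b^10 + 8.86959*b^9 - 109.803108*b^8 + 79.427808*b^7 + 78.568676*b^6 - 72.570672*b^5 - 24.735312*b^4 + 48.256776*b^3 + 32.76504*b^2 + 7.493472*b + 0.592704)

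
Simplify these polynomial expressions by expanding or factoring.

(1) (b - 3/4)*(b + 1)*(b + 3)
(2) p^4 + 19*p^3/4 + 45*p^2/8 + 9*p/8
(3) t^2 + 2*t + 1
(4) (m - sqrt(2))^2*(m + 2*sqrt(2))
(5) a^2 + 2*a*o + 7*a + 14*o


(1) = b^3 + 13*b^2/4 - 9/4
(2) = p*(p + 1/4)*(p + 3/2)*(p + 3)
(3) = (t + 1)^2
(4) = m^3 - 6*m + 4*sqrt(2)
(5) = (a + 7)*(a + 2*o)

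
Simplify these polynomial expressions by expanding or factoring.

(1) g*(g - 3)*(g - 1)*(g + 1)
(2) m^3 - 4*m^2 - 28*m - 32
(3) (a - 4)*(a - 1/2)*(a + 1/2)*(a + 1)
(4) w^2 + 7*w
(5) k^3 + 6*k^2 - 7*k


(1) = g^4 - 3*g^3 - g^2 + 3*g
(2) = (m - 8)*(m + 2)^2
(3) = a^4 - 3*a^3 - 17*a^2/4 + 3*a/4 + 1
(4) = w*(w + 7)
(5) = k*(k - 1)*(k + 7)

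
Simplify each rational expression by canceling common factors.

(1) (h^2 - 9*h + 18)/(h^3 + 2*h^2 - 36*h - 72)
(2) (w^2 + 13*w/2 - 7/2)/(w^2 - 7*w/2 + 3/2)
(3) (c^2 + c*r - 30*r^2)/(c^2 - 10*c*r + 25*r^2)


(1) = (h - 3)/(h^2 + 8*h + 12)
(2) = (w + 7)/(w - 3)
(3) = (-c - 6*r)/(-c + 5*r)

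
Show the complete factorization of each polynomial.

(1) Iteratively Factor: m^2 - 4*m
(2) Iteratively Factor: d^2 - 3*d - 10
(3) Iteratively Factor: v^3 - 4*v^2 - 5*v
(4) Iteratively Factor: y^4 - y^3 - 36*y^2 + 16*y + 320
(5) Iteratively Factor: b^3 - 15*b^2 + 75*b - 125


(1) = (m)*(m - 4)
(2) = (d + 2)*(d - 5)
(3) = (v - 5)*(v^2 + v) = (v - 5)*(v + 1)*(v)
(4) = (y - 5)*(y^3 + 4*y^2 - 16*y - 64) = (y - 5)*(y + 4)*(y^2 - 16) = (y - 5)*(y - 4)*(y + 4)*(y + 4)
(5) = (b - 5)*(b^2 - 10*b + 25) = (b - 5)^2*(b - 5)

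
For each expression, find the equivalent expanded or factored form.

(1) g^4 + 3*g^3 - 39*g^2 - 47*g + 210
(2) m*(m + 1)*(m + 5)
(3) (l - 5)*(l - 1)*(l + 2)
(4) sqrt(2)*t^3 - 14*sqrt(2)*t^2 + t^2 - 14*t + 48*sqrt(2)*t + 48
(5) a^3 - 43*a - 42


(1) = (g - 5)*(g - 2)*(g + 3)*(g + 7)
(2) = m^3 + 6*m^2 + 5*m
(3) = l^3 - 4*l^2 - 7*l + 10
(4) = (t - 8)*(t - 6)*(sqrt(2)*t + 1)
(5) = (a - 7)*(a + 1)*(a + 6)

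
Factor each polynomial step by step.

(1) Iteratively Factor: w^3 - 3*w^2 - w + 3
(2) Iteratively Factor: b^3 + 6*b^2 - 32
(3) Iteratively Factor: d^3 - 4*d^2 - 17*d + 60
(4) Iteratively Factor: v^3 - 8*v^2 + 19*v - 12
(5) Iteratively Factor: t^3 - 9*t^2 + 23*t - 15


(1) = (w - 3)*(w^2 - 1) = (w - 3)*(w + 1)*(w - 1)
(2) = (b + 4)*(b^2 + 2*b - 8) = (b + 4)^2*(b - 2)
(3) = (d - 5)*(d^2 + d - 12) = (d - 5)*(d - 3)*(d + 4)
(4) = (v - 4)*(v^2 - 4*v + 3) = (v - 4)*(v - 1)*(v - 3)
(5) = (t - 1)*(t^2 - 8*t + 15) = (t - 3)*(t - 1)*(t - 5)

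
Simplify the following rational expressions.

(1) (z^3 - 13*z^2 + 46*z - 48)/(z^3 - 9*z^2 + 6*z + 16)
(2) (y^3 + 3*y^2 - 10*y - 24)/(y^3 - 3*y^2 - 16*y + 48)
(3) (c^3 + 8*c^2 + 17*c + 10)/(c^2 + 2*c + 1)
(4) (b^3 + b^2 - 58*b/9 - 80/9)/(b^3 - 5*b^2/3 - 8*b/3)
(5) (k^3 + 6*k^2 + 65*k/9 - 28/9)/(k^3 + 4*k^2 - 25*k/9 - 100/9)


(1) = (z - 3)/(z + 1)
(2) = (y + 2)/(y - 4)
(3) = (c^2 + 7*c + 10)/(c + 1)
(4) = (3*b^2 + 11*b + 10)/(3*b^2 + 3*b)
(5) = (9*k^2 + 18*k - 7)/(9*k^2 - 25)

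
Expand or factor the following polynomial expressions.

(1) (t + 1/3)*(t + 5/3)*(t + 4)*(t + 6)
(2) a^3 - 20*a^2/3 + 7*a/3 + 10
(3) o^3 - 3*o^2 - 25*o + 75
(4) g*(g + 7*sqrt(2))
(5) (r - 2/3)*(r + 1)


(1) = t^4 + 12*t^3 + 401*t^2/9 + 482*t/9 + 40/3
(2) = (a - 6)*(a - 5/3)*(a + 1)
(3) = (o - 5)*(o - 3)*(o + 5)
(4) = g^2 + 7*sqrt(2)*g
(5) = r^2 + r/3 - 2/3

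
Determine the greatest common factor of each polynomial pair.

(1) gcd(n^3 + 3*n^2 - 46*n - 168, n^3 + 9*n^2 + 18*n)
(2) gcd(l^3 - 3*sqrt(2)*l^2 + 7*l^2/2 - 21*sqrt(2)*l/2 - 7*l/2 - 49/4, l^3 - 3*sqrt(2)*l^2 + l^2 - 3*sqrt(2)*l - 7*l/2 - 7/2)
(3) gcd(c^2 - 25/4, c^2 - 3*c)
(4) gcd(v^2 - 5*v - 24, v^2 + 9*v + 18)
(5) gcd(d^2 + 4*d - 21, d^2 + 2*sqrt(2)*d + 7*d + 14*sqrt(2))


(1) = gcd((n - 7)*(n + 4)*(n + 6), n*(n + 3)*(n + 6)) = n + 6
(2) = l^2 - 3*sqrt(2)*l - 7/2
(3) = gcd((c - 5/2)*(c + 5/2), c*(c - 3)) = 1
(4) = gcd((v - 8)*(v + 3), (v + 3)*(v + 6)) = v + 3
(5) = d + 7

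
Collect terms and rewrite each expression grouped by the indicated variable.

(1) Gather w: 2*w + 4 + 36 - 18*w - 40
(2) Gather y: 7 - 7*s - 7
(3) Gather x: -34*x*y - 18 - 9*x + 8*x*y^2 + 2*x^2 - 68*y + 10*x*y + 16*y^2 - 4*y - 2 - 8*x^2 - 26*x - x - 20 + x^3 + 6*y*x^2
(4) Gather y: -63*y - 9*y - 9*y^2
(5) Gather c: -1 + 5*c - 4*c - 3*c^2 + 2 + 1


(1) = -16*w
(2) = -7*s
(3) = x^3 + x^2*(6*y - 6) + x*(8*y^2 - 24*y - 36) + 16*y^2 - 72*y - 40
(4) = -9*y^2 - 72*y
(5) = -3*c^2 + c + 2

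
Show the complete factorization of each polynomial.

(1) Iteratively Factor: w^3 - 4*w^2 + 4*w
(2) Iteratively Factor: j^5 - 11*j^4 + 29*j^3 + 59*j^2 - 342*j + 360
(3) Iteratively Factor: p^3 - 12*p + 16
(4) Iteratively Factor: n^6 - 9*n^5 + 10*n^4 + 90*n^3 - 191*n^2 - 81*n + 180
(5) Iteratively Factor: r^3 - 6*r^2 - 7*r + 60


(1) = (w - 2)*(w^2 - 2*w) = (w - 2)^2*(w)
(2) = (j + 3)*(j^4 - 14*j^3 + 71*j^2 - 154*j + 120) = (j - 5)*(j + 3)*(j^3 - 9*j^2 + 26*j - 24) = (j - 5)*(j - 2)*(j + 3)*(j^2 - 7*j + 12) = (j - 5)*(j - 4)*(j - 2)*(j + 3)*(j - 3)
(3) = (p + 4)*(p^2 - 4*p + 4) = (p - 2)*(p + 4)*(p - 2)
(4) = (n + 1)*(n^5 - 10*n^4 + 20*n^3 + 70*n^2 - 261*n + 180) = (n - 4)*(n + 1)*(n^4 - 6*n^3 - 4*n^2 + 54*n - 45) = (n - 4)*(n + 1)*(n + 3)*(n^3 - 9*n^2 + 23*n - 15) = (n - 4)*(n - 1)*(n + 1)*(n + 3)*(n^2 - 8*n + 15) = (n - 4)*(n - 3)*(n - 1)*(n + 1)*(n + 3)*(n - 5)
(5) = (r - 4)*(r^2 - 2*r - 15) = (r - 5)*(r - 4)*(r + 3)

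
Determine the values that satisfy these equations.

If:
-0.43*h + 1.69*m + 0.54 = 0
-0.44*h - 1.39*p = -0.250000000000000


Then:
h = 0.568181818181818 - 3.15909090909091*p
m = -0.803792361484669*p - 0.174959655728886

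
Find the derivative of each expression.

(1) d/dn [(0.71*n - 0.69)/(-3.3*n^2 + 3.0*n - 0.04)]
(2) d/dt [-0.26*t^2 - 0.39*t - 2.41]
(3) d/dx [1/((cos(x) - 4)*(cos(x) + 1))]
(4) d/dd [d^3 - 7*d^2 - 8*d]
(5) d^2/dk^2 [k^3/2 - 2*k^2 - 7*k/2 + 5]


(1) = (2.343*n^2 - 4.554*n + 2.0416)/(10.89*n^4 - 19.8*n^3 + 9.264*n^2 - 0.24*n + 0.0016)
(2) = -0.52*t - 0.39
(3) = (2*cos(x) - 3)*sin(x)/((cos(x) - 4)^2*(cos(x) + 1)^2)
(4) = 3*d^2 - 14*d - 8
(5) = 3*k - 4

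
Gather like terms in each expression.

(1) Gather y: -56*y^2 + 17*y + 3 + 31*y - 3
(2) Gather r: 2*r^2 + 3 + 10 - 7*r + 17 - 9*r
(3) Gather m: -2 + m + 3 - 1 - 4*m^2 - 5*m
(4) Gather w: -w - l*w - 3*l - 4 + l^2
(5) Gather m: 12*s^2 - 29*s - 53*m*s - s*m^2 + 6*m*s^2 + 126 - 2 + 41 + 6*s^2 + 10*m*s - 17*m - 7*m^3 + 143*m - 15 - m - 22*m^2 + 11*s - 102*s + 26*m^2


(1) = -56*y^2 + 48*y
(2) = 2*r^2 - 16*r + 30
(3) = -4*m^2 - 4*m
(4) = l^2 - 3*l + w*(-l - 1) - 4
(5) = -7*m^3 + m^2*(4 - s) + m*(6*s^2 - 43*s + 125) + 18*s^2 - 120*s + 150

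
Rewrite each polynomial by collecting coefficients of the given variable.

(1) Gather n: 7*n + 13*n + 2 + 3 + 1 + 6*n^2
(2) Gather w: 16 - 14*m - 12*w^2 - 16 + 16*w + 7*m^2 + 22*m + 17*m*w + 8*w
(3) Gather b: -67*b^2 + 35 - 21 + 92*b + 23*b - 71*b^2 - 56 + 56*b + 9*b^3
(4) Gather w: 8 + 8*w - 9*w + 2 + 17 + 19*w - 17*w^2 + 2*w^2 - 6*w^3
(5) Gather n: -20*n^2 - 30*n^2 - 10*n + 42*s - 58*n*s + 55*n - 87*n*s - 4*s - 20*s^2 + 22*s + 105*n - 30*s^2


(1) = 6*n^2 + 20*n + 6
(2) = 7*m^2 + 8*m - 12*w^2 + w*(17*m + 24)
(3) = 9*b^3 - 138*b^2 + 171*b - 42
(4) = -6*w^3 - 15*w^2 + 18*w + 27
(5) = -50*n^2 + n*(150 - 145*s) - 50*s^2 + 60*s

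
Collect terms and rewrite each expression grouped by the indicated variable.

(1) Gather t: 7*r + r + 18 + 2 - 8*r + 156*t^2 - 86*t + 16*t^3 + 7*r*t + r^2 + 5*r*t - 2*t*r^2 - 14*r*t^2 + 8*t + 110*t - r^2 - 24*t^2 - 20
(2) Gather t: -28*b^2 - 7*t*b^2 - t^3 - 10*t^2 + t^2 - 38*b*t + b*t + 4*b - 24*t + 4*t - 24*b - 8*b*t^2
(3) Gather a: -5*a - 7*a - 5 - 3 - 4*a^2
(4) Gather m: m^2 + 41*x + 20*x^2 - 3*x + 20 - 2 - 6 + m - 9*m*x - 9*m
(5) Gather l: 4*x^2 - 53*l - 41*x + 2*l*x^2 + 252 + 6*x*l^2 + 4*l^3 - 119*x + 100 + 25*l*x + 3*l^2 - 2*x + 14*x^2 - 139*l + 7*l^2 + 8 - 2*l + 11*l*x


(1) = 16*t^3 + t^2*(132 - 14*r) + t*(-2*r^2 + 12*r + 32)
(2) = -28*b^2 - 20*b - t^3 + t^2*(-8*b - 9) + t*(-7*b^2 - 37*b - 20)
(3) = -4*a^2 - 12*a - 8
(4) = m^2 + m*(-9*x - 8) + 20*x^2 + 38*x + 12
(5) = 4*l^3 + l^2*(6*x + 10) + l*(2*x^2 + 36*x - 194) + 18*x^2 - 162*x + 360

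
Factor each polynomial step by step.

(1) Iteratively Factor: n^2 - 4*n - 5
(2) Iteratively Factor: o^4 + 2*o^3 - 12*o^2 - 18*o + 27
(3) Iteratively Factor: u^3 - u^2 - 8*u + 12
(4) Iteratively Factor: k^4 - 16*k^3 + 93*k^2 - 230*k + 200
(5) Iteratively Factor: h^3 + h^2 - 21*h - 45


(1) = (n + 1)*(n - 5)
(2) = (o - 1)*(o^3 + 3*o^2 - 9*o - 27) = (o - 1)*(o + 3)*(o^2 - 9) = (o - 1)*(o + 3)^2*(o - 3)
(3) = (u + 3)*(u^2 - 4*u + 4) = (u - 2)*(u + 3)*(u - 2)
(4) = (k - 2)*(k^3 - 14*k^2 + 65*k - 100) = (k - 4)*(k - 2)*(k^2 - 10*k + 25) = (k - 5)*(k - 4)*(k - 2)*(k - 5)
(5) = (h - 5)*(h^2 + 6*h + 9) = (h - 5)*(h + 3)*(h + 3)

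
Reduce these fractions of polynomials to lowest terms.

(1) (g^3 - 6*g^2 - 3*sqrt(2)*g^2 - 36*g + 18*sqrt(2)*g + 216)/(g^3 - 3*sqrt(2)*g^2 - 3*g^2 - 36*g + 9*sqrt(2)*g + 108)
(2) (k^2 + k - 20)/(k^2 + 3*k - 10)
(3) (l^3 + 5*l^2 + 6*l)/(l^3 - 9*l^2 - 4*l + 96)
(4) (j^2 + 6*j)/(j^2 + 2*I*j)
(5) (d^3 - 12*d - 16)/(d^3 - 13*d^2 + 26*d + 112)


(1) = (g - 6)/(g - 3)
(2) = (k - 4)/(k - 2)
(3) = (l^2 + 2*l)/(l^2 - 12*l + 32)
(4) = (j + 6)/(j + 2*I)
(5) = (d^2 - 2*d - 8)/(d^2 - 15*d + 56)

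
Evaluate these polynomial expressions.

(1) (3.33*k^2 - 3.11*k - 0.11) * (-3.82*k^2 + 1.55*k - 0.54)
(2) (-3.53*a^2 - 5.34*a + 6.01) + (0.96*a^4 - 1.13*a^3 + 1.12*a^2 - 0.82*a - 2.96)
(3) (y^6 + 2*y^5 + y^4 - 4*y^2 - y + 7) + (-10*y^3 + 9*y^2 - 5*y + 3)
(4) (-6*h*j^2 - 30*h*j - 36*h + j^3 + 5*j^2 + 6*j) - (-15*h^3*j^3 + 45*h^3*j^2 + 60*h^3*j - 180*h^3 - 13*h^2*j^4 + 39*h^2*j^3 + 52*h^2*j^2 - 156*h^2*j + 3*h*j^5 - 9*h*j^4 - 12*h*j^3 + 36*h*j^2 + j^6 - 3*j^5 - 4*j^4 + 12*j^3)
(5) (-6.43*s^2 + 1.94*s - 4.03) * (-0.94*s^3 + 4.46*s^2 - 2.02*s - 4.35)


(1) = -12.7206*k^4 + 17.0417*k^3 - 6.1985*k^2 + 1.5089*k + 0.0594
(2) = 0.96*a^4 - 1.13*a^3 - 2.41*a^2 - 6.16*a + 3.05
(3) = y^6 + 2*y^5 + y^4 - 10*y^3 + 5*y^2 - 6*y + 10
(4) = 15*h^3*j^3 - 45*h^3*j^2 - 60*h^3*j + 180*h^3 + 13*h^2*j^4 - 39*h^2*j^3 - 52*h^2*j^2 + 156*h^2*j - 3*h*j^5 + 9*h*j^4 + 12*h*j^3 - 42*h*j^2 - 30*h*j - 36*h - j^6 + 3*j^5 + 4*j^4 - 11*j^3 + 5*j^2 + 6*j
(5) = 6.0442*s^5 - 30.5014*s^4 + 25.4292*s^3 + 6.0779*s^2 - 0.2984*s + 17.5305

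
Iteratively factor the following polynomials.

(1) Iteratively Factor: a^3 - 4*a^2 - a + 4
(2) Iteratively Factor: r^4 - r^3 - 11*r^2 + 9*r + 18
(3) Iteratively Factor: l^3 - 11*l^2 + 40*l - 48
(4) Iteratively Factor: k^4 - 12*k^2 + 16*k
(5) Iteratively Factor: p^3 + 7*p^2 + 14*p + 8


(1) = (a - 4)*(a^2 - 1) = (a - 4)*(a - 1)*(a + 1)
(2) = (r - 2)*(r^3 + r^2 - 9*r - 9) = (r - 3)*(r - 2)*(r^2 + 4*r + 3) = (r - 3)*(r - 2)*(r + 3)*(r + 1)
(3) = (l - 4)*(l^2 - 7*l + 12) = (l - 4)^2*(l - 3)
(4) = (k - 2)*(k^3 + 2*k^2 - 8*k) = k*(k - 2)*(k^2 + 2*k - 8) = k*(k - 2)*(k + 4)*(k - 2)
(5) = (p + 4)*(p^2 + 3*p + 2) = (p + 1)*(p + 4)*(p + 2)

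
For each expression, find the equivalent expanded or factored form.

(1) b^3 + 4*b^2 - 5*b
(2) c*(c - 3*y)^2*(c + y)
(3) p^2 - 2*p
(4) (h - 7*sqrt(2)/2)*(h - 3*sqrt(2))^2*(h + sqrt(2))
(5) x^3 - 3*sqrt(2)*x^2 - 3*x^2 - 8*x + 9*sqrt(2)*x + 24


(1) = b*(b - 1)*(b + 5)
(2) = c^4 - 5*c^3*y + 3*c^2*y^2 + 9*c*y^3
(3) = p*(p - 2)
(4) = h^4 - 17*sqrt(2)*h^3/2 + 41*h^2 - 3*sqrt(2)*h - 126
(5) = (x - 3)*(x - 4*sqrt(2))*(x + sqrt(2))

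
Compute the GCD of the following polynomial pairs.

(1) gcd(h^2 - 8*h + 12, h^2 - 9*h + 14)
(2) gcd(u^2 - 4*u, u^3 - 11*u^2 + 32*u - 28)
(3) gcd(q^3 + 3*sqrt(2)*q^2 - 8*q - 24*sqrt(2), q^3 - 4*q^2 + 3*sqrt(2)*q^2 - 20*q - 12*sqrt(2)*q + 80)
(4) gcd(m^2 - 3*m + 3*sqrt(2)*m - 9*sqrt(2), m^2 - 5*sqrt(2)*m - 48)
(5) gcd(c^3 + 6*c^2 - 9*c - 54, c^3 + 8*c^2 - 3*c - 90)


(1) = h - 2
(2) = gcd(u*(u - 4), (u - 7)*(u - 2)^2) = 1
(3) = gcd((q - 2*sqrt(2))*(q + 2*sqrt(2))*(q + 3*sqrt(2)), (q - 4)*(q - 2*sqrt(2))*(q + 5*sqrt(2))) = q - 2*sqrt(2)
(4) = gcd((m - 3)*(m + 3*sqrt(2)), (m - 8*sqrt(2))*(m + 3*sqrt(2))) = m + 3*sqrt(2)
(5) = gcd((c - 3)*(c + 3)*(c + 6), (c - 3)*(c + 5)*(c + 6)) = c^2 + 3*c - 18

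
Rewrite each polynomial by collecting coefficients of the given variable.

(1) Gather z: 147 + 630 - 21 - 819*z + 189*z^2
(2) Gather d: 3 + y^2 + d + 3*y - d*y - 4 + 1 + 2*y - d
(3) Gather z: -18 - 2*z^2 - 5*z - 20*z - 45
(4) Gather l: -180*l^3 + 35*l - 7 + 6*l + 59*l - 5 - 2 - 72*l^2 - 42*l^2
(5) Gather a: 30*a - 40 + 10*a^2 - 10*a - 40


(1) = 189*z^2 - 819*z + 756
(2) = -d*y + y^2 + 5*y
(3) = -2*z^2 - 25*z - 63
(4) = -180*l^3 - 114*l^2 + 100*l - 14
(5) = 10*a^2 + 20*a - 80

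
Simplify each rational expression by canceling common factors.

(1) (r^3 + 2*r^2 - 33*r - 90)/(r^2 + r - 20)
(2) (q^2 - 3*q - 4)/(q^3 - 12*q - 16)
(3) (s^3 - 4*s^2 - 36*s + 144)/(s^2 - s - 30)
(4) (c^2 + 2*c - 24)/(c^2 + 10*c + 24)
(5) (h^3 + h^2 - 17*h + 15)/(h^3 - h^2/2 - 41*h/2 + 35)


(1) = (r^2 - 3*r - 18)/(r - 4)
(2) = (q + 1)/(q^2 + 4*q + 4)
(3) = (s^2 + 2*s - 24)/(s + 5)
(4) = (c - 4)/(c + 4)
(5) = (2*h^2 - 8*h + 6)/(2*h^2 - 11*h + 14)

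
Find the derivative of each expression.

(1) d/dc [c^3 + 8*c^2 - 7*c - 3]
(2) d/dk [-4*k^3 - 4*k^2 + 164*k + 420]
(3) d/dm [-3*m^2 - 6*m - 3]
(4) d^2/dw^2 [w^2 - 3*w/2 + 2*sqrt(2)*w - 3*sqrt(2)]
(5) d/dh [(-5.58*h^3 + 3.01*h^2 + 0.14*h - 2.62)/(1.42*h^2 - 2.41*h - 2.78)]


(1) = 3*c^2 + 16*c - 7
(2) = -12*k^2 - 8*k + 164
(3) = -6*m - 6
(4) = 2
(5) = (-7.9236*h^4 + 26.8956*h^3 + 39.0843*h^2 - 9.2948*h - 6.7034)/(2.0164*h^4 - 6.8444*h^3 - 2.0871*h^2 + 13.3996*h + 7.7284)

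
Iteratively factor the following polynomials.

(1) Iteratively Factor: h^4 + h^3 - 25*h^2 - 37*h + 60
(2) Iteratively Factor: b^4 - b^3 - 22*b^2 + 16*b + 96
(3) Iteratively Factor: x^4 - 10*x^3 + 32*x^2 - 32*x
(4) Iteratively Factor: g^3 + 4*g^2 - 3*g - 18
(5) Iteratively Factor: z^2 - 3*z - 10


(1) = (h - 5)*(h^3 + 6*h^2 + 5*h - 12) = (h - 5)*(h - 1)*(h^2 + 7*h + 12) = (h - 5)*(h - 1)*(h + 4)*(h + 3)
(2) = (b - 4)*(b^3 + 3*b^2 - 10*b - 24) = (b - 4)*(b + 4)*(b^2 - b - 6) = (b - 4)*(b + 2)*(b + 4)*(b - 3)
(3) = (x - 4)*(x^3 - 6*x^2 + 8*x) = (x - 4)*(x - 2)*(x^2 - 4*x) = x*(x - 4)*(x - 2)*(x - 4)
(4) = (g - 2)*(g^2 + 6*g + 9) = (g - 2)*(g + 3)*(g + 3)
(5) = (z + 2)*(z - 5)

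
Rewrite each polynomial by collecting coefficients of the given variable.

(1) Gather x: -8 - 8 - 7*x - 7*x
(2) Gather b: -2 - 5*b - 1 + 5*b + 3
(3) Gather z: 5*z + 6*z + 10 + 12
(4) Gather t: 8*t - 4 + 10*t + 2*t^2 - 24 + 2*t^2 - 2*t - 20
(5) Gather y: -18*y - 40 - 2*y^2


(1) = -14*x - 16
(2) = 0
(3) = 11*z + 22
(4) = 4*t^2 + 16*t - 48
(5) = -2*y^2 - 18*y - 40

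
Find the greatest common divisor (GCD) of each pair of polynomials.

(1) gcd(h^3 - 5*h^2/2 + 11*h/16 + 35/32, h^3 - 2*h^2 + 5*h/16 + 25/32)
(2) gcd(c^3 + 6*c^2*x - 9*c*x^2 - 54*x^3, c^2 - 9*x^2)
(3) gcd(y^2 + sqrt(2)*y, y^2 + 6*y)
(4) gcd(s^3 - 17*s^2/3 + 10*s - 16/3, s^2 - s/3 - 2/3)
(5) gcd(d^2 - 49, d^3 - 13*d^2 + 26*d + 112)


(1) = h^2 - 3*h/4 - 5/8
(2) = gcd((c - 3*x)*(c + 3*x)*(c + 6*x), (c - 3*x)*(c + 3*x)) = -c^2 + 9*x^2
(3) = y
(4) = s - 1
(5) = d - 7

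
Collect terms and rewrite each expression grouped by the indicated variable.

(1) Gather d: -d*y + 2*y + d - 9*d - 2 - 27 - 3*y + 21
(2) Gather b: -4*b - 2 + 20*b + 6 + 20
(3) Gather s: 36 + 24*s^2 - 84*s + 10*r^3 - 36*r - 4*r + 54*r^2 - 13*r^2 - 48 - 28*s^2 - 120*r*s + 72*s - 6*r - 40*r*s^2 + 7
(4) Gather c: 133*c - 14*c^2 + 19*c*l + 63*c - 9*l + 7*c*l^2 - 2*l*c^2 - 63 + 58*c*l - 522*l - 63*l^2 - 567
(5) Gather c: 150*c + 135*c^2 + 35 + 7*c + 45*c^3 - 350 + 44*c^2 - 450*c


(1) = d*(-y - 8) - y - 8
(2) = 16*b + 24
(3) = 10*r^3 + 41*r^2 - 46*r + s^2*(-40*r - 4) + s*(-120*r - 12) - 5
(4) = c^2*(-2*l - 14) + c*(7*l^2 + 77*l + 196) - 63*l^2 - 531*l - 630
(5) = 45*c^3 + 179*c^2 - 293*c - 315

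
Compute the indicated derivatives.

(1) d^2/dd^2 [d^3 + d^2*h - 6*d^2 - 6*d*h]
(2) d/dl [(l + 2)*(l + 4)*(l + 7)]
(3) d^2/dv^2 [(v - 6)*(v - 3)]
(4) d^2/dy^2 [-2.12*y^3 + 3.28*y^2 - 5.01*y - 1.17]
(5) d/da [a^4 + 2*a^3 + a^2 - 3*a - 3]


(1) = 6*d + 2*h - 12
(2) = 3*l^2 + 26*l + 50
(3) = 2
(4) = 6.56 - 12.72*y
(5) = 4*a^3 + 6*a^2 + 2*a - 3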